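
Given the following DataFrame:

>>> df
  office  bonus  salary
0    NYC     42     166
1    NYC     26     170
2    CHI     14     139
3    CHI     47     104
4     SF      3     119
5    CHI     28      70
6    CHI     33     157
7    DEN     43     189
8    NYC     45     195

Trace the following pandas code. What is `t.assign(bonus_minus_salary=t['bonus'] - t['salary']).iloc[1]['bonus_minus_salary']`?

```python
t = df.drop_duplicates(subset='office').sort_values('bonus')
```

-125

drop duplicate office (keep=first):
  office  bonus  salary
0    NYC     42     166
2    CHI     14     139
4     SF      3     119
7    DEN     43     189
sort by bonus:
  office  bonus  salary
4     SF      3     119
2    CHI     14     139
0    NYC     42     166
7    DEN     43     189
add column bonus_minus_salary = t['bonus'] - t['salary']:
  office  bonus  salary  bonus_minus_salary
4     SF      3     119                -116
2    CHI     14     139                -125
0    NYC     42     166                -124
7    DEN     43     189                -146
Finally, value at position 1, column 'bonus_minus_salary' = -125.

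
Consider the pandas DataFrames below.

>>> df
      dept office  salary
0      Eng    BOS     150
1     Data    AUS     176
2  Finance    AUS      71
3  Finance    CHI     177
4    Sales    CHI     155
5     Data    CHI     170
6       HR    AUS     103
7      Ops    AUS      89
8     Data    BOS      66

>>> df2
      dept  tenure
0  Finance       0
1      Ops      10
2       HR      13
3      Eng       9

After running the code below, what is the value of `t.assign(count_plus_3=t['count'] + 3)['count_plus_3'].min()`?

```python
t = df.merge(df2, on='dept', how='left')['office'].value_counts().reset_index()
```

5

merge on 'dept' (how='left') → 9 rows:
      dept office  salary  tenure
0      Eng    BOS     150     9.0
1     Data    AUS     176     NaN
2  Finance    AUS      71     0.0
3  Finance    CHI     177     0.0
4    Sales    CHI     155     NaN
5     Data    CHI     170     NaN
6       HR    AUS     103    13.0
7      Ops    AUS      89    10.0
8     Data    BOS      66     NaN
value_counts of office:
office
AUS    4
CHI    3
BOS    2
Name: count, dtype: int64
reset_index():
  office  count
0    AUS      4
1    CHI      3
2    BOS      2
add column count_plus_3 = t['count'] + 3:
  office  count  count_plus_3
0    AUS      4             7
1    CHI      3             6
2    BOS      2             5
min of column 'count_plus_3' → 5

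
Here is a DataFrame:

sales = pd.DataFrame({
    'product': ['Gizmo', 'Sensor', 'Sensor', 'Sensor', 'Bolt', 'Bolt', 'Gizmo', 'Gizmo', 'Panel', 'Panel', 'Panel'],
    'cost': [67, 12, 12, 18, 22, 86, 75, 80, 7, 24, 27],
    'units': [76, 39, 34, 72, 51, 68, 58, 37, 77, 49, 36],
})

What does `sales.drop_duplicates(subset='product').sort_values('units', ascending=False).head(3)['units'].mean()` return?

drop duplicate product (keep=first):
  product  cost  units
0   Gizmo    67     76
1  Sensor    12     39
4    Bolt    22     51
8   Panel     7     77
sort by units descending:
  product  cost  units
8   Panel     7     77
0   Gizmo    67     76
4    Bolt    22     51
1  Sensor    12     39
take first 3 rows:
  product  cost  units
8   Panel     7     77
0   Gizmo    67     76
4    Bolt    22     51
Then the mean of column 'units': 68.0

68.0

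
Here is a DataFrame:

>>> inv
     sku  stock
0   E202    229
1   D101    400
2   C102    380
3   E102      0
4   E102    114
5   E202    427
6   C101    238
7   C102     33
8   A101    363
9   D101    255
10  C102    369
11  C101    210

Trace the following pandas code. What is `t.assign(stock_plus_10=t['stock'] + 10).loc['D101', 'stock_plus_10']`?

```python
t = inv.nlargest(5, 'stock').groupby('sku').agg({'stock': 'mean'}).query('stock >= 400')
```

410.0

take 5 rows with largest stock:
     sku  stock
5   E202    427
1   D101    400
2   C102    380
10  C102    369
8   A101    363
group by sku, mean of stock:
      stock
sku        
A101  363.0
C102  374.5
D101  400.0
E202  427.0
filter rows where stock >= 400:
      stock
sku        
D101  400.0
E202  427.0
add column stock_plus_10 = t['stock'] + 10:
      stock  stock_plus_10
sku                       
D101  400.0          410.0
E202  427.0          437.0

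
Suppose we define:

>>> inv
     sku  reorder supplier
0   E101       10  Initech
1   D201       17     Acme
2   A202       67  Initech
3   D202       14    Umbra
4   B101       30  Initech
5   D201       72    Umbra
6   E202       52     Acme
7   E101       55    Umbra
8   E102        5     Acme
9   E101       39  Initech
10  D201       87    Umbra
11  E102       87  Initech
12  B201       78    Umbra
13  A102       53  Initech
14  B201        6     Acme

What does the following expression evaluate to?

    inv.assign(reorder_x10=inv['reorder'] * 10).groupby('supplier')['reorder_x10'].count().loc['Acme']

add column reorder_x10 = inv['reorder'] * 10:
     sku  reorder supplier  reorder_x10
0   E101       10  Initech          100
1   D201       17     Acme          170
2   A202       67  Initech          670
3   D202       14    Umbra          140
4   B101       30  Initech          300
5   D201       72    Umbra          720
6   E202       52     Acme          520
7   E101       55    Umbra          550
8   E102        5     Acme           50
9   E101       39  Initech          390
10  D201       87    Umbra          870
11  E102       87  Initech          870
12  B201       78    Umbra          780
13  A102       53  Initech          530
14  B201        6     Acme           60
group by supplier, count of reorder_x10:
supplier
Acme       4
Initech    6
Umbra      5
Name: reorder_x10, dtype: int64
Then the value at index 'Acme': 4

4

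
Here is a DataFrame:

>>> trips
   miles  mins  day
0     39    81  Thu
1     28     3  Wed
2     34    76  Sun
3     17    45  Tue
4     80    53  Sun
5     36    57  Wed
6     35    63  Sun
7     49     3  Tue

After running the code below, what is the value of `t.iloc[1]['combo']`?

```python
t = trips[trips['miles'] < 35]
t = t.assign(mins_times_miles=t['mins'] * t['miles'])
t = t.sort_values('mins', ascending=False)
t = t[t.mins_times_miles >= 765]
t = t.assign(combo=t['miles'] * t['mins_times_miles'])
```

filter rows where miles < 35:
   miles  mins  day
1     28     3  Wed
2     34    76  Sun
3     17    45  Tue
add column mins_times_miles = t['mins'] * t['miles']:
   miles  mins  day  mins_times_miles
1     28     3  Wed                84
2     34    76  Sun              2584
3     17    45  Tue               765
sort by mins descending:
   miles  mins  day  mins_times_miles
2     34    76  Sun              2584
3     17    45  Tue               765
1     28     3  Wed                84
filter rows where mins_times_miles >= 765:
   miles  mins  day  mins_times_miles
2     34    76  Sun              2584
3     17    45  Tue               765
add column combo = t['miles'] * t['mins_times_miles']:
   miles  mins  day  mins_times_miles  combo
2     34    76  Sun              2584  87856
3     17    45  Tue               765  13005
Finally, value at position 1, column 'combo' = 13005.

13005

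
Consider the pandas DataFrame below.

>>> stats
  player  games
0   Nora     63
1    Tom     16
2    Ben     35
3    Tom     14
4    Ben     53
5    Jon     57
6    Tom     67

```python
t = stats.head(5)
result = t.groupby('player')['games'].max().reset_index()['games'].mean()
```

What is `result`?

take first 5 rows:
  player  games
0   Nora     63
1    Tom     16
2    Ben     35
3    Tom     14
4    Ben     53
group by player, max of games:
player
Ben     53
Nora    63
Tom     16
Name: games, dtype: int64
reset_index():
  player  games
0    Ben     53
1   Nora     63
2    Tom     16
So mean() = 44.0.

44.0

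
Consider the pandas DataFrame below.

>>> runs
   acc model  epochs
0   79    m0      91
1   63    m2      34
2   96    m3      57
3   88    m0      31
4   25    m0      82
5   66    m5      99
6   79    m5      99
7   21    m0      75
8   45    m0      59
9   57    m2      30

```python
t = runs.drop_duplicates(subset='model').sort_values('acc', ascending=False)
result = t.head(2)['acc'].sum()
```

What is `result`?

drop duplicate model (keep=first):
   acc model  epochs
0   79    m0      91
1   63    m2      34
2   96    m3      57
5   66    m5      99
sort by acc descending:
   acc model  epochs
2   96    m3      57
0   79    m0      91
5   66    m5      99
1   63    m2      34
take first 2 rows:
   acc model  epochs
2   96    m3      57
0   79    m0      91

175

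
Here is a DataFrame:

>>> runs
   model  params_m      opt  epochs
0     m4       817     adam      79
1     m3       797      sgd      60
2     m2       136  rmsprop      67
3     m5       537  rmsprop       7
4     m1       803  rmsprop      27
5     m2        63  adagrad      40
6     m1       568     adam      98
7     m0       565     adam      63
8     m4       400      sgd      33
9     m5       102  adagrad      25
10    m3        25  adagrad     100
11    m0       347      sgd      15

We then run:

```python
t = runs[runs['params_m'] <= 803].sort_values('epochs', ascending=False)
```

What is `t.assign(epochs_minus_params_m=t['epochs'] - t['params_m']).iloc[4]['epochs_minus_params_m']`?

filter rows where params_m <= 803:
   model  params_m      opt  epochs
1     m3       797      sgd      60
2     m2       136  rmsprop      67
3     m5       537  rmsprop       7
4     m1       803  rmsprop      27
5     m2        63  adagrad      40
6     m1       568     adam      98
7     m0       565     adam      63
8     m4       400      sgd      33
9     m5       102  adagrad      25
10    m3        25  adagrad     100
11    m0       347      sgd      15
sort by epochs descending:
   model  params_m      opt  epochs
10    m3        25  adagrad     100
6     m1       568     adam      98
2     m2       136  rmsprop      67
7     m0       565     adam      63
1     m3       797      sgd      60
5     m2        63  adagrad      40
8     m4       400      sgd      33
4     m1       803  rmsprop      27
9     m5       102  adagrad      25
11    m0       347      sgd      15
3     m5       537  rmsprop       7
add column epochs_minus_params_m = t['epochs'] - t['params_m']:
   model  params_m      opt  epochs  epochs_minus_params_m
10    m3        25  adagrad     100                     75
6     m1       568     adam      98                   -470
2     m2       136  rmsprop      67                    -69
7     m0       565     adam      63                   -502
1     m3       797      sgd      60                   -737
5     m2        63  adagrad      40                    -23
8     m4       400      sgd      33                   -367
4     m1       803  rmsprop      27                   -776
9     m5       102  adagrad      25                    -77
11    m0       347      sgd      15                   -332
3     m5       537  rmsprop       7                   -530
Finally, value at position 4, column 'epochs_minus_params_m' = -737.

-737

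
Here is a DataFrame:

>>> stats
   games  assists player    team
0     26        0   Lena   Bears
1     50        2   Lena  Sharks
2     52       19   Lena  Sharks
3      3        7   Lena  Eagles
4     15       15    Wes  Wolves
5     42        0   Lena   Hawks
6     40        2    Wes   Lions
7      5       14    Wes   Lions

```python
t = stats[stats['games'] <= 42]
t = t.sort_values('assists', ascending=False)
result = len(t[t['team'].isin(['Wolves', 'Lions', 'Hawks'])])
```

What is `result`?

4

filter rows where games <= 42:
   games  assists player    team
0     26        0   Lena   Bears
3      3        7   Lena  Eagles
4     15       15    Wes  Wolves
5     42        0   Lena   Hawks
6     40        2    Wes   Lions
7      5       14    Wes   Lions
sort by assists descending:
   games  assists player    team
4     15       15    Wes  Wolves
7      5       14    Wes   Lions
3      3        7   Lena  Eagles
6     40        2    Wes   Lions
0     26        0   Lena   Bears
5     42        0   Lena   Hawks
filter rows where team in ['Wolves', 'Lions', 'Hawks']:
   games  assists player    team
4     15       15    Wes  Wolves
7      5       14    Wes   Lions
6     40        2    Wes   Lions
5     42        0   Lena   Hawks
number of rows → 4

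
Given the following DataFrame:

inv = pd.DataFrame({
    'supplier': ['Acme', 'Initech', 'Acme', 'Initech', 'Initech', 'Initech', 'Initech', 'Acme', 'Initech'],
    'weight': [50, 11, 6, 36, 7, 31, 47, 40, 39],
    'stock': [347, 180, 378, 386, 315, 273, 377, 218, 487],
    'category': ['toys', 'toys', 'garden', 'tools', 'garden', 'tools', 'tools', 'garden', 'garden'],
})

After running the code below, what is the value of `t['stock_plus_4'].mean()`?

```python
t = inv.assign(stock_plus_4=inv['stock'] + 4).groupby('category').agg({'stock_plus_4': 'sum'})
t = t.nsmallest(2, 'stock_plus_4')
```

791.5

add column stock_plus_4 = inv['stock'] + 4:
  supplier  weight  stock category  stock_plus_4
0     Acme      50    347     toys           351
1  Initech      11    180     toys           184
2     Acme       6    378   garden           382
3  Initech      36    386    tools           390
4  Initech       7    315   garden           319
5  Initech      31    273    tools           277
6  Initech      47    377    tools           381
7     Acme      40    218   garden           222
8  Initech      39    487   garden           491
group by category, sum of stock_plus_4:
          stock_plus_4
category              
garden            1414
tools             1048
toys               535
take 2 rows with smallest stock_plus_4:
          stock_plus_4
category              
toys               535
tools             1048
So mean() = 791.5.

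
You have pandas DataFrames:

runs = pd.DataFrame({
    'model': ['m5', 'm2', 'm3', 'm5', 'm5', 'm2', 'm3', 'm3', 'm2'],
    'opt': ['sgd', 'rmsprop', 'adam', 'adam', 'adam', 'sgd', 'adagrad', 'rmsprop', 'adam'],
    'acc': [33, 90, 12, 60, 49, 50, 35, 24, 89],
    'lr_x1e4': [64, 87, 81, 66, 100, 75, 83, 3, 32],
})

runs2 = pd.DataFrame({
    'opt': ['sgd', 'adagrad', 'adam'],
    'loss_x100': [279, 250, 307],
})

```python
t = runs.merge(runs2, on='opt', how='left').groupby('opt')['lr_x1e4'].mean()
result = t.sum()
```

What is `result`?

merge on 'opt' (how='left') → 9 rows:
  model      opt  acc  lr_x1e4  loss_x100
0    m5      sgd   33       64      279.0
1    m2  rmsprop   90       87        NaN
2    m3     adam   12       81      307.0
3    m5     adam   60       66      307.0
4    m5     adam   49      100      307.0
5    m2      sgd   50       75      279.0
6    m3  adagrad   35       83      250.0
7    m3  rmsprop   24        3        NaN
8    m2     adam   89       32      307.0
group by opt, mean of lr_x1e4:
opt
adagrad    83.00
adam       69.75
rmsprop    45.00
sgd        69.50
Name: lr_x1e4, dtype: float64
sum of the resulting series → 267.25

267.25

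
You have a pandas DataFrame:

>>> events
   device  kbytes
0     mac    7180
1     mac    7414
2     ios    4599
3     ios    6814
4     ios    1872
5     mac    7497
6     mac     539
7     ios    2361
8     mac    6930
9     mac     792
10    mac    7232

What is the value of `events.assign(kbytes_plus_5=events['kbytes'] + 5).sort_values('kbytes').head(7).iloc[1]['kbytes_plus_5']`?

797

add column kbytes_plus_5 = events['kbytes'] + 5:
   device  kbytes  kbytes_plus_5
0     mac    7180           7185
1     mac    7414           7419
2     ios    4599           4604
3     ios    6814           6819
4     ios    1872           1877
5     mac    7497           7502
6     mac     539            544
7     ios    2361           2366
8     mac    6930           6935
9     mac     792            797
10    mac    7232           7237
sort by kbytes:
   device  kbytes  kbytes_plus_5
6     mac     539            544
9     mac     792            797
4     ios    1872           1877
7     ios    2361           2366
2     ios    4599           4604
3     ios    6814           6819
8     mac    6930           6935
0     mac    7180           7185
10    mac    7232           7237
1     mac    7414           7419
5     mac    7497           7502
take first 7 rows:
  device  kbytes  kbytes_plus_5
6    mac     539            544
9    mac     792            797
4    ios    1872           1877
7    ios    2361           2366
2    ios    4599           4604
3    ios    6814           6819
8    mac    6930           6935
Then the value at position 1, column 'kbytes_plus_5': 797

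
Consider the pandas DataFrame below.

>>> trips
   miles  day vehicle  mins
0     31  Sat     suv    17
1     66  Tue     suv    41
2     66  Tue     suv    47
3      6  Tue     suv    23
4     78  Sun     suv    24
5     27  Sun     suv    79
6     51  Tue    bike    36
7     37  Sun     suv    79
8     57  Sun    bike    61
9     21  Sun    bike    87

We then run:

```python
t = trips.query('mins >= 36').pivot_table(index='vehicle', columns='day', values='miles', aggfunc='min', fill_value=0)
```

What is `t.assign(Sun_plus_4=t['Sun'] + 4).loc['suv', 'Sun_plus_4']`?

31

filter rows where mins >= 36:
   miles  day vehicle  mins
1     66  Tue     suv    41
2     66  Tue     suv    47
5     27  Sun     suv    79
6     51  Tue    bike    36
7     37  Sun     suv    79
8     57  Sun    bike    61
9     21  Sun    bike    87
pivot: rows=vehicle, cols=day, min(miles):
day      Sun  Tue
vehicle          
bike      21   51
suv       27   66
add column Sun_plus_4 = t['Sun'] + 4:
day      Sun  Tue  Sun_plus_4
vehicle                      
bike      21   51          25
suv       27   66          31
value at row 'suv', column 'Sun_plus_4' → 31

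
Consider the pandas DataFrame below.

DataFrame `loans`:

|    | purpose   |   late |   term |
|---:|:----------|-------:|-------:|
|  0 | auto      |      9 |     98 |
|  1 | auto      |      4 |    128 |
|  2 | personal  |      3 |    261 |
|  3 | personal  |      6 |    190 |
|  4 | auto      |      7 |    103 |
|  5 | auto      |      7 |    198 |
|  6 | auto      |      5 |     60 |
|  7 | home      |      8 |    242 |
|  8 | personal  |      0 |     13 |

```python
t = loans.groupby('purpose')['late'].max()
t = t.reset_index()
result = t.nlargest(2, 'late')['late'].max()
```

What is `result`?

9

group by purpose, max of late:
purpose
auto        9
home        8
personal    6
Name: late, dtype: int64
reset_index():
    purpose  late
0      auto     9
1      home     8
2  personal     6
take 2 rows with largest late:
  purpose  late
0    auto     9
1    home     8
So max() = 9.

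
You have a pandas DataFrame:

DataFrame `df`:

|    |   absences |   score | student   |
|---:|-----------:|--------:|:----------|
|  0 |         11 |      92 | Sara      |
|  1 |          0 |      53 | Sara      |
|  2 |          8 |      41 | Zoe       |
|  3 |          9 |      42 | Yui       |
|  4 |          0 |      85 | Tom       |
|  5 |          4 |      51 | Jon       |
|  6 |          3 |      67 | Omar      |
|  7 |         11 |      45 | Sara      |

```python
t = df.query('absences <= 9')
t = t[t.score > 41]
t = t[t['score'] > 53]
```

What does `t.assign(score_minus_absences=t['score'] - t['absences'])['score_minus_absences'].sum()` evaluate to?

149

filter rows where absences <= 9:
   absences  score student
1         0     53    Sara
2         8     41     Zoe
3         9     42     Yui
4         0     85     Tom
5         4     51     Jon
6         3     67    Omar
filter rows where score > 41:
   absences  score student
1         0     53    Sara
3         9     42     Yui
4         0     85     Tom
5         4     51     Jon
6         3     67    Omar
filter rows where score > 53:
   absences  score student
4         0     85     Tom
6         3     67    Omar
add column score_minus_absences = t['score'] - t['absences']:
   absences  score student  score_minus_absences
4         0     85     Tom                    85
6         3     67    Omar                    64
sum of column 'score_minus_absences' → 149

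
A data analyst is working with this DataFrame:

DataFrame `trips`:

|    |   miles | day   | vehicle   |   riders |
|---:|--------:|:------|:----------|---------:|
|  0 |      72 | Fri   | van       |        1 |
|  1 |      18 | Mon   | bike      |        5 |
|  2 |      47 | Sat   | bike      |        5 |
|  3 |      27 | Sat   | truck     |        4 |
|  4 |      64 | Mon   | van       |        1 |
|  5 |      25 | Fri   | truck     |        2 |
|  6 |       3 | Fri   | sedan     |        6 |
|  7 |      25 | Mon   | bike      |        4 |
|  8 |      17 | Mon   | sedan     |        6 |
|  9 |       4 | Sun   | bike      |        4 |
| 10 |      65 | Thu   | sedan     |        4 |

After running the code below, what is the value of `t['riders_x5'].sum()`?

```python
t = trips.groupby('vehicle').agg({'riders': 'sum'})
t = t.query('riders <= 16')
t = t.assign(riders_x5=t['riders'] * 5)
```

120

group by vehicle, sum of riders:
         riders
vehicle        
bike         18
sedan        16
truck         6
van           2
filter rows where riders <= 16:
         riders
vehicle        
sedan        16
truck         6
van           2
add column riders_x5 = t['riders'] * 5:
         riders  riders_x5
vehicle                   
sedan        16         80
truck         6         30
van           2         10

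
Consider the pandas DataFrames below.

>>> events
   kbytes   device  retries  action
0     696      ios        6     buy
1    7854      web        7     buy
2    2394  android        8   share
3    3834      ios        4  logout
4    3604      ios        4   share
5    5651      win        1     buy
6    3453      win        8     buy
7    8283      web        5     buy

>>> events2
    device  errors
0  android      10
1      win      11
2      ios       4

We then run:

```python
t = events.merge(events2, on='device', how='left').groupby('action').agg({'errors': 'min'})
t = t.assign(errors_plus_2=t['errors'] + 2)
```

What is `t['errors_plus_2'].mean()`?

6.0

merge on 'device' (how='left') → 8 rows:
   kbytes   device  retries  action  errors
0     696      ios        6     buy     4.0
1    7854      web        7     buy     NaN
2    2394  android        8   share    10.0
3    3834      ios        4  logout     4.0
4    3604      ios        4   share     4.0
5    5651      win        1     buy    11.0
6    3453      win        8     buy    11.0
7    8283      web        5     buy     NaN
group by action, min of errors:
        errors
action        
buy        4.0
logout     4.0
share      4.0
add column errors_plus_2 = t['errors'] + 2:
        errors  errors_plus_2
action                       
buy        4.0            6.0
logout     4.0            6.0
share      4.0            6.0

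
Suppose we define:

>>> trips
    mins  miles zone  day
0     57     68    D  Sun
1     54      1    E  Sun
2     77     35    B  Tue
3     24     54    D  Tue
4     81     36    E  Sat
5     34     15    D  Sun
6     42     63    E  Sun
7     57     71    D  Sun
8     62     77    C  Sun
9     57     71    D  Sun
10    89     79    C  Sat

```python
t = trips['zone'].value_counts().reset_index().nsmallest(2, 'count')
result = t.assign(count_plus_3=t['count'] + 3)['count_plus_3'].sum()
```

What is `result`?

9

value_counts of zone:
zone
D    5
E    3
C    2
B    1
Name: count, dtype: int64
reset_index():
  zone  count
0    D      5
1    E      3
2    C      2
3    B      1
take 2 rows with smallest count:
  zone  count
3    B      1
2    C      2
add column count_plus_3 = t['count'] + 3:
  zone  count  count_plus_3
3    B      1             4
2    C      2             5
The sum of column 'count_plus_3' is 9.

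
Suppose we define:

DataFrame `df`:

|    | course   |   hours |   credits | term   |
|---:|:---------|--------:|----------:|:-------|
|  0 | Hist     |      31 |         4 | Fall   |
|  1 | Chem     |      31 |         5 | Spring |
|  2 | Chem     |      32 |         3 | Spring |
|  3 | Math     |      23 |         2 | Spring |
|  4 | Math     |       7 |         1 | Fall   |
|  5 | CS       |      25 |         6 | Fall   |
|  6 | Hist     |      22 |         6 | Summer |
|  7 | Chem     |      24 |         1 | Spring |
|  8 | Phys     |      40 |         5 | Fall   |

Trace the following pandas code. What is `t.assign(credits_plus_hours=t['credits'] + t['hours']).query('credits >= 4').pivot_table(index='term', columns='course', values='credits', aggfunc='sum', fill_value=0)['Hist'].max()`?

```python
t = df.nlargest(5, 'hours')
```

4

take 5 rows with largest hours:
  course  hours  credits    term
8   Phys     40        5    Fall
2   Chem     32        3  Spring
0   Hist     31        4    Fall
1   Chem     31        5  Spring
5     CS     25        6    Fall
add column credits_plus_hours = t['credits'] + t['hours']:
  course  hours  credits    term  credits_plus_hours
8   Phys     40        5    Fall                  45
2   Chem     32        3  Spring                  35
0   Hist     31        4    Fall                  35
1   Chem     31        5  Spring                  36
5     CS     25        6    Fall                  31
filter rows where credits >= 4:
  course  hours  credits    term  credits_plus_hours
8   Phys     40        5    Fall                  45
0   Hist     31        4    Fall                  35
1   Chem     31        5  Spring                  36
5     CS     25        6    Fall                  31
pivot: rows=term, cols=course, sum(credits):
course  CS  Chem  Hist  Phys
term                        
Fall     6     0     4     5
Spring   0     5     0     0
max of column 'Hist' → 4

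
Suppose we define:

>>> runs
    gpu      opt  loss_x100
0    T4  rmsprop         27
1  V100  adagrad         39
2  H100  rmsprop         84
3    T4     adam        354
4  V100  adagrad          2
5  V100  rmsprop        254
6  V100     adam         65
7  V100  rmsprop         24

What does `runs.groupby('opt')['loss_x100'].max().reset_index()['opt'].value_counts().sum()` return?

group by opt, max of loss_x100:
opt
adagrad     39
adam       354
rmsprop    254
Name: loss_x100, dtype: int64
reset_index():
       opt  loss_x100
0  adagrad         39
1     adam        354
2  rmsprop        254
value_counts of opt:
opt
adagrad    1
adam       1
rmsprop    1
Name: count, dtype: int64
So sum() = 3.

3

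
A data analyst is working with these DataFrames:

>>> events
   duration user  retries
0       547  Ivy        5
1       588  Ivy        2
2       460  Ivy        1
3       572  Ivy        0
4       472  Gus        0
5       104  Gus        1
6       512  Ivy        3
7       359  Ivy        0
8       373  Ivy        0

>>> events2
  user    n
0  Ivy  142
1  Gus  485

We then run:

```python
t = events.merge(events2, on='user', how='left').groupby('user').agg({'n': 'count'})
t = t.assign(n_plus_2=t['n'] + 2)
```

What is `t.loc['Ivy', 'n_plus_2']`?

9

merge on 'user' (how='left') → 9 rows:
   duration user  retries    n
0       547  Ivy        5  142
1       588  Ivy        2  142
2       460  Ivy        1  142
3       572  Ivy        0  142
4       472  Gus        0  485
5       104  Gus        1  485
6       512  Ivy        3  142
7       359  Ivy        0  142
8       373  Ivy        0  142
group by user, count of n:
      n
user   
Gus   2
Ivy   7
add column n_plus_2 = t['n'] + 2:
      n  n_plus_2
user             
Gus   2         4
Ivy   7         9
Hence 9.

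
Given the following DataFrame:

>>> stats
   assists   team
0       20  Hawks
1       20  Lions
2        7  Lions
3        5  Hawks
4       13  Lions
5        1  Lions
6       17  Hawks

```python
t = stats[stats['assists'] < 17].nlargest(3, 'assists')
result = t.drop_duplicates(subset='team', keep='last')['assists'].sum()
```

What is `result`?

12

filter rows where assists < 17:
   assists   team
2        7  Lions
3        5  Hawks
4       13  Lions
5        1  Lions
take 3 rows with largest assists:
   assists   team
4       13  Lions
2        7  Lions
3        5  Hawks
drop duplicate team (keep=last):
   assists   team
2        7  Lions
3        5  Hawks
Finally, sum of column 'assists' = 12.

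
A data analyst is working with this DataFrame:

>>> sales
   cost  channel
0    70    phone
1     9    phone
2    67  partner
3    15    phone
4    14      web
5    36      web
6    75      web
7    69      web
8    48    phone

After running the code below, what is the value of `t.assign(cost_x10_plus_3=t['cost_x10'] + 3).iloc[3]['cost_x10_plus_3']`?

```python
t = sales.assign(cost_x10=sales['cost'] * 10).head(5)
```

153

add column cost_x10 = sales['cost'] * 10:
   cost  channel  cost_x10
0    70    phone       700
1     9    phone        90
2    67  partner       670
3    15    phone       150
4    14      web       140
5    36      web       360
6    75      web       750
7    69      web       690
8    48    phone       480
take first 5 rows:
   cost  channel  cost_x10
0    70    phone       700
1     9    phone        90
2    67  partner       670
3    15    phone       150
4    14      web       140
add column cost_x10_plus_3 = t['cost_x10'] + 3:
   cost  channel  cost_x10  cost_x10_plus_3
0    70    phone       700              703
1     9    phone        90               93
2    67  partner       670              673
3    15    phone       150              153
4    14      web       140              143
Reading off the value at position 3, column 'cost_x10_plus_3', we get 153.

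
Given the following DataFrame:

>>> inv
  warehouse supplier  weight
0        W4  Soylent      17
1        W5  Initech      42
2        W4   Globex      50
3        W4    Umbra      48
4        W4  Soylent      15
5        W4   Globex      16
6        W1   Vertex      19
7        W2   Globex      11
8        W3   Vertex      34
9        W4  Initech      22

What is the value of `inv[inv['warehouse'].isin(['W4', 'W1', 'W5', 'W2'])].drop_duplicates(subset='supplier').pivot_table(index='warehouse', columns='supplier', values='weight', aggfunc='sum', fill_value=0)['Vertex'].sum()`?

filter rows where warehouse in ['W4', 'W1', 'W5', 'W2']:
  warehouse supplier  weight
0        W4  Soylent      17
1        W5  Initech      42
2        W4   Globex      50
3        W4    Umbra      48
4        W4  Soylent      15
5        W4   Globex      16
6        W1   Vertex      19
7        W2   Globex      11
9        W4  Initech      22
drop duplicate supplier (keep=first):
  warehouse supplier  weight
0        W4  Soylent      17
1        W5  Initech      42
2        W4   Globex      50
3        W4    Umbra      48
6        W1   Vertex      19
pivot: rows=warehouse, cols=supplier, sum(weight):
supplier   Globex  Initech  Soylent  Umbra  Vertex
warehouse                                         
W1              0        0        0      0      19
W4             50        0       17     48       0
W5              0       42        0      0       0
So sum() = 19.

19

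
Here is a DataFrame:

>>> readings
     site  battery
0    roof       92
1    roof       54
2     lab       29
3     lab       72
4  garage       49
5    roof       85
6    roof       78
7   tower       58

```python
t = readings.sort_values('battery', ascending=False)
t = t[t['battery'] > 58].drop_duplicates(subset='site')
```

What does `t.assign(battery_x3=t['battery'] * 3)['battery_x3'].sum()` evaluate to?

sort by battery descending:
     site  battery
0    roof       92
5    roof       85
6    roof       78
3     lab       72
7   tower       58
1    roof       54
4  garage       49
2     lab       29
filter rows where battery > 58:
   site  battery
0  roof       92
5  roof       85
6  roof       78
3   lab       72
drop duplicate site (keep=first):
   site  battery
0  roof       92
3   lab       72
add column battery_x3 = t['battery'] * 3:
   site  battery  battery_x3
0  roof       92         276
3   lab       72         216

492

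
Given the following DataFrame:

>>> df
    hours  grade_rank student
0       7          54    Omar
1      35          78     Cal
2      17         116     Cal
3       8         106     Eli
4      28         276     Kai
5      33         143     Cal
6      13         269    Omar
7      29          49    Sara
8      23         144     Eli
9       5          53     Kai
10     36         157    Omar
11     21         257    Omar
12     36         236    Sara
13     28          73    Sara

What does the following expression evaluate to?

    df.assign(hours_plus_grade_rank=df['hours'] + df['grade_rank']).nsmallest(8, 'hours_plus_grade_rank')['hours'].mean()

19.0

add column hours_plus_grade_rank = df['hours'] + df['grade_rank']:
    hours  grade_rank student  hours_plus_grade_rank
0       7          54    Omar                     61
1      35          78     Cal                    113
2      17         116     Cal                    133
3       8         106     Eli                    114
4      28         276     Kai                    304
5      33         143     Cal                    176
6      13         269    Omar                    282
7      29          49    Sara                     78
8      23         144     Eli                    167
9       5          53     Kai                     58
10     36         157    Omar                    193
11     21         257    Omar                    278
12     36         236    Sara                    272
13     28          73    Sara                    101
take 8 rows with smallest hours_plus_grade_rank:
    hours  grade_rank student  hours_plus_grade_rank
9       5          53     Kai                     58
0       7          54    Omar                     61
7      29          49    Sara                     78
13     28          73    Sara                    101
1      35          78     Cal                    113
3       8         106     Eli                    114
2      17         116     Cal                    133
8      23         144     Eli                    167
So mean() = 19.0.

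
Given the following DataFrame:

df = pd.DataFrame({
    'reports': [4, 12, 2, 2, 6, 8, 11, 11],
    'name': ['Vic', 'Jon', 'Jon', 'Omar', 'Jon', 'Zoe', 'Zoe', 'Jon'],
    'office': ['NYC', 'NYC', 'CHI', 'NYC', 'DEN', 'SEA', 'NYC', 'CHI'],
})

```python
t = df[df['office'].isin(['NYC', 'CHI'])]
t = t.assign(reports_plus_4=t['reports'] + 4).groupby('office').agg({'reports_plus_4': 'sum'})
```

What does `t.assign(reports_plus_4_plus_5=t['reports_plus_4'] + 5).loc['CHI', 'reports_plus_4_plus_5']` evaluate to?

filter rows where office in ['NYC', 'CHI']:
   reports  name office
0        4   Vic    NYC
1       12   Jon    NYC
2        2   Jon    CHI
3        2  Omar    NYC
6       11   Zoe    NYC
7       11   Jon    CHI
add column reports_plus_4 = t['reports'] + 4:
   reports  name office  reports_plus_4
0        4   Vic    NYC               8
1       12   Jon    NYC              16
2        2   Jon    CHI               6
3        2  Omar    NYC               6
6       11   Zoe    NYC              15
7       11   Jon    CHI              15
group by office, sum of reports_plus_4:
        reports_plus_4
office                
CHI                 21
NYC                 45
add column reports_plus_4_plus_5 = t['reports_plus_4'] + 5:
        reports_plus_4  reports_plus_4_plus_5
office                                       
CHI                 21                     26
NYC                 45                     50

26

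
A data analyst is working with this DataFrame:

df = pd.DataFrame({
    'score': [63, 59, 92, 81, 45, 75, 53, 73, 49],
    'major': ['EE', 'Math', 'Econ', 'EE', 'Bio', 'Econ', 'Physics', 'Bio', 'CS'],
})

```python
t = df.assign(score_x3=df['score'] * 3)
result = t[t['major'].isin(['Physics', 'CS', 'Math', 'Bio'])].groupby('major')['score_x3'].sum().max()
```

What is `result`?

add column score_x3 = df['score'] * 3:
   score    major  score_x3
0     63       EE       189
1     59     Math       177
2     92     Econ       276
3     81       EE       243
4     45      Bio       135
5     75     Econ       225
6     53  Physics       159
7     73      Bio       219
8     49       CS       147
filter rows where major in ['Physics', 'CS', 'Math', 'Bio']:
   score    major  score_x3
1     59     Math       177
4     45      Bio       135
6     53  Physics       159
7     73      Bio       219
8     49       CS       147
group by major, sum of score_x3:
major
Bio        354
CS         147
Math       177
Physics    159
Name: score_x3, dtype: int64
So max() = 354.

354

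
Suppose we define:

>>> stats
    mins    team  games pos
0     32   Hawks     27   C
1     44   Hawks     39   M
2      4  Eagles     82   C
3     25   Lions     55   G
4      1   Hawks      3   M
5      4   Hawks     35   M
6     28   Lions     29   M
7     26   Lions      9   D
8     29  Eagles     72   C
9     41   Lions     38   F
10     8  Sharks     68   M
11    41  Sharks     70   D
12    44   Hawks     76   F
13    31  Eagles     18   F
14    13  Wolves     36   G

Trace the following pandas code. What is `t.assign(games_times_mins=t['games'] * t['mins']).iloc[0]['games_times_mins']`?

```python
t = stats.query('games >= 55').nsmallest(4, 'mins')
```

328

filter rows where games >= 55:
    mins    team  games pos
2      4  Eagles     82   C
3     25   Lions     55   G
8     29  Eagles     72   C
10     8  Sharks     68   M
11    41  Sharks     70   D
12    44   Hawks     76   F
take 4 rows with smallest mins:
    mins    team  games pos
2      4  Eagles     82   C
10     8  Sharks     68   M
3     25   Lions     55   G
8     29  Eagles     72   C
add column games_times_mins = t['games'] * t['mins']:
    mins    team  games pos  games_times_mins
2      4  Eagles     82   C               328
10     8  Sharks     68   M               544
3     25   Lions     55   G              1375
8     29  Eagles     72   C              2088
Taking the value at position 0, column 'games_times_mins' gives 328.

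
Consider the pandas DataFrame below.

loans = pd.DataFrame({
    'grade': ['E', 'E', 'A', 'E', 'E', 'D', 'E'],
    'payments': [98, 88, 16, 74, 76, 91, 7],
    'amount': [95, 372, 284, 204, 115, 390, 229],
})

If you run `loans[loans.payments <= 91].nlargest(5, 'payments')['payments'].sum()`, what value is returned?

345

filter rows where payments <= 91:
  grade  payments  amount
1     E        88     372
2     A        16     284
3     E        74     204
4     E        76     115
5     D        91     390
6     E         7     229
take 5 rows with largest payments:
  grade  payments  amount
5     D        91     390
1     E        88     372
4     E        76     115
3     E        74     204
2     A        16     284
Reading off the sum of column 'payments', we get 345.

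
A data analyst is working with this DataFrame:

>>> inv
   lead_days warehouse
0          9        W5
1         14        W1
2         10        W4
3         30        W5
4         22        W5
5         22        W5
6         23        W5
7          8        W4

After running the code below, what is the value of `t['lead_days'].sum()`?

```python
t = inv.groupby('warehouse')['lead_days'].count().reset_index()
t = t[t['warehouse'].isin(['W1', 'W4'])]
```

3

group by warehouse, count of lead_days:
warehouse
W1    1
W4    2
W5    5
Name: lead_days, dtype: int64
reset_index():
  warehouse  lead_days
0        W1          1
1        W4          2
2        W5          5
filter rows where warehouse in ['W1', 'W4']:
  warehouse  lead_days
0        W1          1
1        W4          2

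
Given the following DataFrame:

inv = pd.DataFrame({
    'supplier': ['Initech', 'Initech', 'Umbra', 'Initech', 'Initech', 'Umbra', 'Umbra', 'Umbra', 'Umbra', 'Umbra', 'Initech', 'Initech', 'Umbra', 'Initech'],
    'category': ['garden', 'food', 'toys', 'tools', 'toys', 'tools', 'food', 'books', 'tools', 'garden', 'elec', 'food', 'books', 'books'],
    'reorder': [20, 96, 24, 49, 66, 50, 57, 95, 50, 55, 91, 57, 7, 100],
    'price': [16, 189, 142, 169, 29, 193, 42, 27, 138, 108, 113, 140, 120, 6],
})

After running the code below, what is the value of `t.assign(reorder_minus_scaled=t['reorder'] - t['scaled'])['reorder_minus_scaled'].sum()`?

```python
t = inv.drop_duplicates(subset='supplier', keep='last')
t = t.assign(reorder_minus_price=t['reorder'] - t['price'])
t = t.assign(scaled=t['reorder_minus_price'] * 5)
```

drop duplicate supplier (keep=last):
   supplier category  reorder  price
12    Umbra    books        7    120
13  Initech    books      100      6
add column reorder_minus_price = t['reorder'] - t['price']:
   supplier category  reorder  price  reorder_minus_price
12    Umbra    books        7    120                 -113
13  Initech    books      100      6                   94
add column scaled = t['reorder_minus_price'] * 5:
   supplier category  reorder  price  reorder_minus_price  scaled
12    Umbra    books        7    120                 -113    -565
13  Initech    books      100      6                   94     470
add column reorder_minus_scaled = t['reorder'] - t['scaled']:
   supplier category  reorder  price  reorder_minus_price  scaled  reorder_minus_scaled
12    Umbra    books        7    120                 -113    -565                   572
13  Initech    books      100      6                   94     470                  -370
sum of column 'reorder_minus_scaled' → 202

202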